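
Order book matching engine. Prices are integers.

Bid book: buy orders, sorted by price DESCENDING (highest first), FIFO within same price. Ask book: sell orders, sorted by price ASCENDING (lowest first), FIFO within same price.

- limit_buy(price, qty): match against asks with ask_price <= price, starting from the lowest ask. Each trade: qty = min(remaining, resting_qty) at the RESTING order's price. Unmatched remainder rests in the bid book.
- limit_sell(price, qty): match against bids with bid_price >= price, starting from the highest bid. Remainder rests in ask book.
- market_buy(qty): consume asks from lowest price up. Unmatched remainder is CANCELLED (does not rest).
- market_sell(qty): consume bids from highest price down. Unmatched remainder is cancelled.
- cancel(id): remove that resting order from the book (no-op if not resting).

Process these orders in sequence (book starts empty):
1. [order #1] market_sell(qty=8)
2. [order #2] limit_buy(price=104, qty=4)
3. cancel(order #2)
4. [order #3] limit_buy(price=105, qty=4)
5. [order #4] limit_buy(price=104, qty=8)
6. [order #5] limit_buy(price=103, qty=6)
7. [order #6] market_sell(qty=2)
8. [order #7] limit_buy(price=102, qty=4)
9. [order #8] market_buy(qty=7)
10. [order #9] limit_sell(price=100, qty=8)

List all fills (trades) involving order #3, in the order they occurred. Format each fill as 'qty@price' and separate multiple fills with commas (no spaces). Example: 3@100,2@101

Answer: 2@105,2@105

Derivation:
After op 1 [order #1] market_sell(qty=8): fills=none; bids=[-] asks=[-]
After op 2 [order #2] limit_buy(price=104, qty=4): fills=none; bids=[#2:4@104] asks=[-]
After op 3 cancel(order #2): fills=none; bids=[-] asks=[-]
After op 4 [order #3] limit_buy(price=105, qty=4): fills=none; bids=[#3:4@105] asks=[-]
After op 5 [order #4] limit_buy(price=104, qty=8): fills=none; bids=[#3:4@105 #4:8@104] asks=[-]
After op 6 [order #5] limit_buy(price=103, qty=6): fills=none; bids=[#3:4@105 #4:8@104 #5:6@103] asks=[-]
After op 7 [order #6] market_sell(qty=2): fills=#3x#6:2@105; bids=[#3:2@105 #4:8@104 #5:6@103] asks=[-]
After op 8 [order #7] limit_buy(price=102, qty=4): fills=none; bids=[#3:2@105 #4:8@104 #5:6@103 #7:4@102] asks=[-]
After op 9 [order #8] market_buy(qty=7): fills=none; bids=[#3:2@105 #4:8@104 #5:6@103 #7:4@102] asks=[-]
After op 10 [order #9] limit_sell(price=100, qty=8): fills=#3x#9:2@105 #4x#9:6@104; bids=[#4:2@104 #5:6@103 #7:4@102] asks=[-]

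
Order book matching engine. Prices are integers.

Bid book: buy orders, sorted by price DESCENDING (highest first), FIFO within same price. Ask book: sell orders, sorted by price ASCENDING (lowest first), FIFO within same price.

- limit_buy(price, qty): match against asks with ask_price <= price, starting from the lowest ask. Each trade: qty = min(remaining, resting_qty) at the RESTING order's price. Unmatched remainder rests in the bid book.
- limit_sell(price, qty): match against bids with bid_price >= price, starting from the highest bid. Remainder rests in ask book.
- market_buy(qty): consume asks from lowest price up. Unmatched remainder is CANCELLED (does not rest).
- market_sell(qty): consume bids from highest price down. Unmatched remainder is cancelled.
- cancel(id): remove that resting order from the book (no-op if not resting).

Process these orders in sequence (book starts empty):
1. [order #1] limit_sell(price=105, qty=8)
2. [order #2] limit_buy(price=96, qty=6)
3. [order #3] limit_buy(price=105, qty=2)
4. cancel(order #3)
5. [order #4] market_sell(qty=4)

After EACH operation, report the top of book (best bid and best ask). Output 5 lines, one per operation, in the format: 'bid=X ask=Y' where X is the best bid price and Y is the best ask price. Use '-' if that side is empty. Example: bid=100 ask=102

Answer: bid=- ask=105
bid=96 ask=105
bid=96 ask=105
bid=96 ask=105
bid=96 ask=105

Derivation:
After op 1 [order #1] limit_sell(price=105, qty=8): fills=none; bids=[-] asks=[#1:8@105]
After op 2 [order #2] limit_buy(price=96, qty=6): fills=none; bids=[#2:6@96] asks=[#1:8@105]
After op 3 [order #3] limit_buy(price=105, qty=2): fills=#3x#1:2@105; bids=[#2:6@96] asks=[#1:6@105]
After op 4 cancel(order #3): fills=none; bids=[#2:6@96] asks=[#1:6@105]
After op 5 [order #4] market_sell(qty=4): fills=#2x#4:4@96; bids=[#2:2@96] asks=[#1:6@105]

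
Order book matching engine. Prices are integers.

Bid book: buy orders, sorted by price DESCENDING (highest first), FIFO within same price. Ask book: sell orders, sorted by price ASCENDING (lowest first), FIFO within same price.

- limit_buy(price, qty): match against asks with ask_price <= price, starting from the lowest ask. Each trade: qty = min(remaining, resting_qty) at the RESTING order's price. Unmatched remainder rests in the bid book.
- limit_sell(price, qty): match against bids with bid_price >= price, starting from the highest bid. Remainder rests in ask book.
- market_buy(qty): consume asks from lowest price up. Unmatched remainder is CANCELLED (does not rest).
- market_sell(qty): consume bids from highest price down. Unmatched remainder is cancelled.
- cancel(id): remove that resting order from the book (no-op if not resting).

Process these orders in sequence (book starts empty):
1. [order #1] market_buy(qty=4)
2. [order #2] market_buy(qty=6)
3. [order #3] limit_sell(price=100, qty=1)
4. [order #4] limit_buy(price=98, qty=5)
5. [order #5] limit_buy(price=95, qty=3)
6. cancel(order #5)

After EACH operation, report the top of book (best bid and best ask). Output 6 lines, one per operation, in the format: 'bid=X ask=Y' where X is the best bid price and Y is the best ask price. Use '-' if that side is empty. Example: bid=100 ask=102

Answer: bid=- ask=-
bid=- ask=-
bid=- ask=100
bid=98 ask=100
bid=98 ask=100
bid=98 ask=100

Derivation:
After op 1 [order #1] market_buy(qty=4): fills=none; bids=[-] asks=[-]
After op 2 [order #2] market_buy(qty=6): fills=none; bids=[-] asks=[-]
After op 3 [order #3] limit_sell(price=100, qty=1): fills=none; bids=[-] asks=[#3:1@100]
After op 4 [order #4] limit_buy(price=98, qty=5): fills=none; bids=[#4:5@98] asks=[#3:1@100]
After op 5 [order #5] limit_buy(price=95, qty=3): fills=none; bids=[#4:5@98 #5:3@95] asks=[#3:1@100]
After op 6 cancel(order #5): fills=none; bids=[#4:5@98] asks=[#3:1@100]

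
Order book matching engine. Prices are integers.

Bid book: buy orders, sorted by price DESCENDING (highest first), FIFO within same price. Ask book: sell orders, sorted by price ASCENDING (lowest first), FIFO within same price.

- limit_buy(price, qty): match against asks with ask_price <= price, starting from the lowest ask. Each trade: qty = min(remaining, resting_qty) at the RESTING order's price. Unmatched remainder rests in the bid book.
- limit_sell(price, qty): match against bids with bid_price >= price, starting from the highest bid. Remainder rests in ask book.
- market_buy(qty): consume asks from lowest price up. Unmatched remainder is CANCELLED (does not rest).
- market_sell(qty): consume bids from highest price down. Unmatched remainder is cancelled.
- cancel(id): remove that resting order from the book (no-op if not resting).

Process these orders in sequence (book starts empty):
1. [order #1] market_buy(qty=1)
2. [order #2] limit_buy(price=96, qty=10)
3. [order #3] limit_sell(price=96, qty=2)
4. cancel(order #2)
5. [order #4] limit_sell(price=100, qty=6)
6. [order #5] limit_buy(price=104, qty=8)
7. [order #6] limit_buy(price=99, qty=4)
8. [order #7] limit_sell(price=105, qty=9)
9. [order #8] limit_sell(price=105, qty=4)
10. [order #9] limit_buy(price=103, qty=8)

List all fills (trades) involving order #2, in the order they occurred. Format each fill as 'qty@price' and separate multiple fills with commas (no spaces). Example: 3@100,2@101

Answer: 2@96

Derivation:
After op 1 [order #1] market_buy(qty=1): fills=none; bids=[-] asks=[-]
After op 2 [order #2] limit_buy(price=96, qty=10): fills=none; bids=[#2:10@96] asks=[-]
After op 3 [order #3] limit_sell(price=96, qty=2): fills=#2x#3:2@96; bids=[#2:8@96] asks=[-]
After op 4 cancel(order #2): fills=none; bids=[-] asks=[-]
After op 5 [order #4] limit_sell(price=100, qty=6): fills=none; bids=[-] asks=[#4:6@100]
After op 6 [order #5] limit_buy(price=104, qty=8): fills=#5x#4:6@100; bids=[#5:2@104] asks=[-]
After op 7 [order #6] limit_buy(price=99, qty=4): fills=none; bids=[#5:2@104 #6:4@99] asks=[-]
After op 8 [order #7] limit_sell(price=105, qty=9): fills=none; bids=[#5:2@104 #6:4@99] asks=[#7:9@105]
After op 9 [order #8] limit_sell(price=105, qty=4): fills=none; bids=[#5:2@104 #6:4@99] asks=[#7:9@105 #8:4@105]
After op 10 [order #9] limit_buy(price=103, qty=8): fills=none; bids=[#5:2@104 #9:8@103 #6:4@99] asks=[#7:9@105 #8:4@105]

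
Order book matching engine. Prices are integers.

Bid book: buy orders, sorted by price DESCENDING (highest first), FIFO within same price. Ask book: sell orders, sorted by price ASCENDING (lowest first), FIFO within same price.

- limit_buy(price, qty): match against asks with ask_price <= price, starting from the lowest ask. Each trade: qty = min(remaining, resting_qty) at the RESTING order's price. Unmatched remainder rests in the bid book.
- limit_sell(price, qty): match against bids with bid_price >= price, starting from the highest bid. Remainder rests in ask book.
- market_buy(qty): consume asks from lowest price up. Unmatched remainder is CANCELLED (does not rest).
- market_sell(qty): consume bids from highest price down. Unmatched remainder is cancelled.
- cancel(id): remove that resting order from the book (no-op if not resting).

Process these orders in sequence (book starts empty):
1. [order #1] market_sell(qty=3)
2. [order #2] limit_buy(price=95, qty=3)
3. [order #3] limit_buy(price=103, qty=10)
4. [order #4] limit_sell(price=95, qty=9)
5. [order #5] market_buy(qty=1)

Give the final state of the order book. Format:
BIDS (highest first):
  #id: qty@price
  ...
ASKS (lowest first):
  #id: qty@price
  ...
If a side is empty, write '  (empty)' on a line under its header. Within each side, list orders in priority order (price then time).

After op 1 [order #1] market_sell(qty=3): fills=none; bids=[-] asks=[-]
After op 2 [order #2] limit_buy(price=95, qty=3): fills=none; bids=[#2:3@95] asks=[-]
After op 3 [order #3] limit_buy(price=103, qty=10): fills=none; bids=[#3:10@103 #2:3@95] asks=[-]
After op 4 [order #4] limit_sell(price=95, qty=9): fills=#3x#4:9@103; bids=[#3:1@103 #2:3@95] asks=[-]
After op 5 [order #5] market_buy(qty=1): fills=none; bids=[#3:1@103 #2:3@95] asks=[-]

Answer: BIDS (highest first):
  #3: 1@103
  #2: 3@95
ASKS (lowest first):
  (empty)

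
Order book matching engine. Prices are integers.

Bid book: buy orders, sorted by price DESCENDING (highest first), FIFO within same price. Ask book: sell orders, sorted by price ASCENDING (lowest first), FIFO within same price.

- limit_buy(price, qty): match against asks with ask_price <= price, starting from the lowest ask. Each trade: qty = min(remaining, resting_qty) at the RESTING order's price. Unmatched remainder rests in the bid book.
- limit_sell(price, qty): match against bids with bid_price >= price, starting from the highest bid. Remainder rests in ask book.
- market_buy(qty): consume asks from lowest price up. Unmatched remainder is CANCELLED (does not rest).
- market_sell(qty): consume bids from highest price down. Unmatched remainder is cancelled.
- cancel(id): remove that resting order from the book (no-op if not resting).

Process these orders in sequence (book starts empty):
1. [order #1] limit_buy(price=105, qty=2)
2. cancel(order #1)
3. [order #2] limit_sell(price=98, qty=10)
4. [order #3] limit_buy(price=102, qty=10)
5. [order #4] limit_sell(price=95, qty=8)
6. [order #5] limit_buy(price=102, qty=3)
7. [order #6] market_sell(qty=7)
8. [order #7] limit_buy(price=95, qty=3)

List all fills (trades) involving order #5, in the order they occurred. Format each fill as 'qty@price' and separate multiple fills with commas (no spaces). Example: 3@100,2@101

Answer: 3@95

Derivation:
After op 1 [order #1] limit_buy(price=105, qty=2): fills=none; bids=[#1:2@105] asks=[-]
After op 2 cancel(order #1): fills=none; bids=[-] asks=[-]
After op 3 [order #2] limit_sell(price=98, qty=10): fills=none; bids=[-] asks=[#2:10@98]
After op 4 [order #3] limit_buy(price=102, qty=10): fills=#3x#2:10@98; bids=[-] asks=[-]
After op 5 [order #4] limit_sell(price=95, qty=8): fills=none; bids=[-] asks=[#4:8@95]
After op 6 [order #5] limit_buy(price=102, qty=3): fills=#5x#4:3@95; bids=[-] asks=[#4:5@95]
After op 7 [order #6] market_sell(qty=7): fills=none; bids=[-] asks=[#4:5@95]
After op 8 [order #7] limit_buy(price=95, qty=3): fills=#7x#4:3@95; bids=[-] asks=[#4:2@95]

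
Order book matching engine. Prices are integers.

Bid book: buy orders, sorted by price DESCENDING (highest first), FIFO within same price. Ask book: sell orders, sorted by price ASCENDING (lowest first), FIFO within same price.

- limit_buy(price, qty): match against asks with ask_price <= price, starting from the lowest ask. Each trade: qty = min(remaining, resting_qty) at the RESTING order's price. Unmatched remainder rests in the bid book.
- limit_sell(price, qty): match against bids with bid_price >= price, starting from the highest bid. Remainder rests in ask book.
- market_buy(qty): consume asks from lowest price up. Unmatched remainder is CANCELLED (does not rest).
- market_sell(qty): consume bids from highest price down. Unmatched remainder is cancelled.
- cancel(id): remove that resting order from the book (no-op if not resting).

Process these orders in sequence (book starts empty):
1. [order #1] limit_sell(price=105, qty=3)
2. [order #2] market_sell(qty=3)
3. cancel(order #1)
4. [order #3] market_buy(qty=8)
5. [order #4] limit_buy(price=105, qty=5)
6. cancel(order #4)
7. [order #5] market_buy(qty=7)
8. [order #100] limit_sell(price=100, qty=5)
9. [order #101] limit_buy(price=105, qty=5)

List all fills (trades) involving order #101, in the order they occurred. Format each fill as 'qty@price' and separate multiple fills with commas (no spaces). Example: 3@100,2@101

After op 1 [order #1] limit_sell(price=105, qty=3): fills=none; bids=[-] asks=[#1:3@105]
After op 2 [order #2] market_sell(qty=3): fills=none; bids=[-] asks=[#1:3@105]
After op 3 cancel(order #1): fills=none; bids=[-] asks=[-]
After op 4 [order #3] market_buy(qty=8): fills=none; bids=[-] asks=[-]
After op 5 [order #4] limit_buy(price=105, qty=5): fills=none; bids=[#4:5@105] asks=[-]
After op 6 cancel(order #4): fills=none; bids=[-] asks=[-]
After op 7 [order #5] market_buy(qty=7): fills=none; bids=[-] asks=[-]
After op 8 [order #100] limit_sell(price=100, qty=5): fills=none; bids=[-] asks=[#100:5@100]
After op 9 [order #101] limit_buy(price=105, qty=5): fills=#101x#100:5@100; bids=[-] asks=[-]

Answer: 5@100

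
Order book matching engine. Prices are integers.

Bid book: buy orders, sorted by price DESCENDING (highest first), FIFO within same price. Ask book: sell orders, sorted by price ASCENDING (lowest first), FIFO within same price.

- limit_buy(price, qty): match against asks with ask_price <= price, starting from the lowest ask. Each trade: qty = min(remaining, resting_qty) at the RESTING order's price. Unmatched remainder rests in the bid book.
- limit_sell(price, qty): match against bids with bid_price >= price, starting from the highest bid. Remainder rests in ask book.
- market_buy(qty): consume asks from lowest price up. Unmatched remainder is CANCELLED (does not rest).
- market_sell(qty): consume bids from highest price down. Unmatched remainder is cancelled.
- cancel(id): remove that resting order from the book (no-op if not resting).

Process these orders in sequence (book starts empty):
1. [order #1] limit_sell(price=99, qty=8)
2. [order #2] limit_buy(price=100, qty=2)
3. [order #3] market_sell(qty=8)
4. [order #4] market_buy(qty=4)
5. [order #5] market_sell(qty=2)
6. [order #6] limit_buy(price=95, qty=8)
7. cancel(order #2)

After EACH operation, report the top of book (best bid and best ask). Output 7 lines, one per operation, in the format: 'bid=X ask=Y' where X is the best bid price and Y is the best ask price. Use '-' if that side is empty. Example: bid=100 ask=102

After op 1 [order #1] limit_sell(price=99, qty=8): fills=none; bids=[-] asks=[#1:8@99]
After op 2 [order #2] limit_buy(price=100, qty=2): fills=#2x#1:2@99; bids=[-] asks=[#1:6@99]
After op 3 [order #3] market_sell(qty=8): fills=none; bids=[-] asks=[#1:6@99]
After op 4 [order #4] market_buy(qty=4): fills=#4x#1:4@99; bids=[-] asks=[#1:2@99]
After op 5 [order #5] market_sell(qty=2): fills=none; bids=[-] asks=[#1:2@99]
After op 6 [order #6] limit_buy(price=95, qty=8): fills=none; bids=[#6:8@95] asks=[#1:2@99]
After op 7 cancel(order #2): fills=none; bids=[#6:8@95] asks=[#1:2@99]

Answer: bid=- ask=99
bid=- ask=99
bid=- ask=99
bid=- ask=99
bid=- ask=99
bid=95 ask=99
bid=95 ask=99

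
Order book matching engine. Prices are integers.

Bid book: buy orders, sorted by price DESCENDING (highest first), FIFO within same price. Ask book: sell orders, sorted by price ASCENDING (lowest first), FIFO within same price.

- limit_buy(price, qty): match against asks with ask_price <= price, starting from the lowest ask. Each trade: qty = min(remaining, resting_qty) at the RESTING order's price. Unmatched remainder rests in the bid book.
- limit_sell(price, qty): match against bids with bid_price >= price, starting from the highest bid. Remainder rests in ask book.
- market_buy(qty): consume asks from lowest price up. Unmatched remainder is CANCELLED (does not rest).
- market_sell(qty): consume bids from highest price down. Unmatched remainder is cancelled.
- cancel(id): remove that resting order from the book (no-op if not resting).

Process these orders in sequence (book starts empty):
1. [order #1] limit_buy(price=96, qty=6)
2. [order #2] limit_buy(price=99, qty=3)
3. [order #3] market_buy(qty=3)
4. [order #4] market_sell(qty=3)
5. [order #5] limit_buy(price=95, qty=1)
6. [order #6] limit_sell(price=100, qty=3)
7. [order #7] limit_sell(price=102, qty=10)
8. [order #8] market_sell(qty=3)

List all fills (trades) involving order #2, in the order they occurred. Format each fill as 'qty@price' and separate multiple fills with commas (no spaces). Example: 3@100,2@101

After op 1 [order #1] limit_buy(price=96, qty=6): fills=none; bids=[#1:6@96] asks=[-]
After op 2 [order #2] limit_buy(price=99, qty=3): fills=none; bids=[#2:3@99 #1:6@96] asks=[-]
After op 3 [order #3] market_buy(qty=3): fills=none; bids=[#2:3@99 #1:6@96] asks=[-]
After op 4 [order #4] market_sell(qty=3): fills=#2x#4:3@99; bids=[#1:6@96] asks=[-]
After op 5 [order #5] limit_buy(price=95, qty=1): fills=none; bids=[#1:6@96 #5:1@95] asks=[-]
After op 6 [order #6] limit_sell(price=100, qty=3): fills=none; bids=[#1:6@96 #5:1@95] asks=[#6:3@100]
After op 7 [order #7] limit_sell(price=102, qty=10): fills=none; bids=[#1:6@96 #5:1@95] asks=[#6:3@100 #7:10@102]
After op 8 [order #8] market_sell(qty=3): fills=#1x#8:3@96; bids=[#1:3@96 #5:1@95] asks=[#6:3@100 #7:10@102]

Answer: 3@99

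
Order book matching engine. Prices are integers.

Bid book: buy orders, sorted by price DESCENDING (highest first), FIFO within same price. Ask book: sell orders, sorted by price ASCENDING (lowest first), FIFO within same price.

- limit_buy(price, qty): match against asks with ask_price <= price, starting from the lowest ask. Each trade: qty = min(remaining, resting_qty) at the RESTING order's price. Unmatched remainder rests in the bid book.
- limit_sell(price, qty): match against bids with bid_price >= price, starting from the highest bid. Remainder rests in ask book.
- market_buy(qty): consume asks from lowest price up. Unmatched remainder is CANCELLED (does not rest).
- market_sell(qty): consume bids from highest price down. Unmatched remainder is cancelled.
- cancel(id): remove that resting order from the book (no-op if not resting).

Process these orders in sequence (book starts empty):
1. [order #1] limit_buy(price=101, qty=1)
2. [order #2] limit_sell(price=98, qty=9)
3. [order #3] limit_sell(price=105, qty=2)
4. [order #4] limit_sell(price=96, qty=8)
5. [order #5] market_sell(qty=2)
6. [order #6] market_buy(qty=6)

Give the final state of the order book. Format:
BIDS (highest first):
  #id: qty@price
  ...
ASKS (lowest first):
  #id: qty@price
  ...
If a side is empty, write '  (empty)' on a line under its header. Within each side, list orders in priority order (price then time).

Answer: BIDS (highest first):
  (empty)
ASKS (lowest first):
  #4: 2@96
  #2: 8@98
  #3: 2@105

Derivation:
After op 1 [order #1] limit_buy(price=101, qty=1): fills=none; bids=[#1:1@101] asks=[-]
After op 2 [order #2] limit_sell(price=98, qty=9): fills=#1x#2:1@101; bids=[-] asks=[#2:8@98]
After op 3 [order #3] limit_sell(price=105, qty=2): fills=none; bids=[-] asks=[#2:8@98 #3:2@105]
After op 4 [order #4] limit_sell(price=96, qty=8): fills=none; bids=[-] asks=[#4:8@96 #2:8@98 #3:2@105]
After op 5 [order #5] market_sell(qty=2): fills=none; bids=[-] asks=[#4:8@96 #2:8@98 #3:2@105]
After op 6 [order #6] market_buy(qty=6): fills=#6x#4:6@96; bids=[-] asks=[#4:2@96 #2:8@98 #3:2@105]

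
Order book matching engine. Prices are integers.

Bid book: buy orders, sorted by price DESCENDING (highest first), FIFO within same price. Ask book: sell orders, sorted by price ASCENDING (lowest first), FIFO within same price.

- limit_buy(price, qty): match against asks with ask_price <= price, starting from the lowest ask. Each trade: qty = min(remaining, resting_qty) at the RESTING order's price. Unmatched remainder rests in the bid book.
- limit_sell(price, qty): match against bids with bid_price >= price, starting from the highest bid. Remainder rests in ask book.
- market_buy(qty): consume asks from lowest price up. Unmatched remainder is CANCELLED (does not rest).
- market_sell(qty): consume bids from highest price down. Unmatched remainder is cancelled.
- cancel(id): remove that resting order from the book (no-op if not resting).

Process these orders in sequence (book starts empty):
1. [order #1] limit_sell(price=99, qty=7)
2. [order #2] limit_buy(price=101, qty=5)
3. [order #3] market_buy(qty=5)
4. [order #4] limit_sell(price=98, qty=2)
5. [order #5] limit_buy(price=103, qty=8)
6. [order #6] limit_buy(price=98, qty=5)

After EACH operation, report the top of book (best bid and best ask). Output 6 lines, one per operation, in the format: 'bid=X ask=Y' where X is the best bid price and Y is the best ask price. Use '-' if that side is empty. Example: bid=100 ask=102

Answer: bid=- ask=99
bid=- ask=99
bid=- ask=-
bid=- ask=98
bid=103 ask=-
bid=103 ask=-

Derivation:
After op 1 [order #1] limit_sell(price=99, qty=7): fills=none; bids=[-] asks=[#1:7@99]
After op 2 [order #2] limit_buy(price=101, qty=5): fills=#2x#1:5@99; bids=[-] asks=[#1:2@99]
After op 3 [order #3] market_buy(qty=5): fills=#3x#1:2@99; bids=[-] asks=[-]
After op 4 [order #4] limit_sell(price=98, qty=2): fills=none; bids=[-] asks=[#4:2@98]
After op 5 [order #5] limit_buy(price=103, qty=8): fills=#5x#4:2@98; bids=[#5:6@103] asks=[-]
After op 6 [order #6] limit_buy(price=98, qty=5): fills=none; bids=[#5:6@103 #6:5@98] asks=[-]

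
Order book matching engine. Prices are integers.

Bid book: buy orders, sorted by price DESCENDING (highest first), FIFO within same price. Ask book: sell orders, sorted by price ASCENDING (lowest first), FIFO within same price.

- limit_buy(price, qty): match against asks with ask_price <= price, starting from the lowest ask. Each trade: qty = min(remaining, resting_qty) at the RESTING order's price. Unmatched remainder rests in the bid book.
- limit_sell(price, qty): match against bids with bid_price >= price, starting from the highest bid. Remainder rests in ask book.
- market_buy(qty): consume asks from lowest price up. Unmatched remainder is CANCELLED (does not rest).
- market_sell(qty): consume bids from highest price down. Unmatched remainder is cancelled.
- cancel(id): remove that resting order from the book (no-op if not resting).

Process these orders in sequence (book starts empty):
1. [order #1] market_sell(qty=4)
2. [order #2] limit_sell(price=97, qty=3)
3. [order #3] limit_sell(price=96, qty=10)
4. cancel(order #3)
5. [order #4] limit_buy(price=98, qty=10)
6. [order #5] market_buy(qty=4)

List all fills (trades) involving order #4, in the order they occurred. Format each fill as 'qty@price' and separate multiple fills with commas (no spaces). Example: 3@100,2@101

After op 1 [order #1] market_sell(qty=4): fills=none; bids=[-] asks=[-]
After op 2 [order #2] limit_sell(price=97, qty=3): fills=none; bids=[-] asks=[#2:3@97]
After op 3 [order #3] limit_sell(price=96, qty=10): fills=none; bids=[-] asks=[#3:10@96 #2:3@97]
After op 4 cancel(order #3): fills=none; bids=[-] asks=[#2:3@97]
After op 5 [order #4] limit_buy(price=98, qty=10): fills=#4x#2:3@97; bids=[#4:7@98] asks=[-]
After op 6 [order #5] market_buy(qty=4): fills=none; bids=[#4:7@98] asks=[-]

Answer: 3@97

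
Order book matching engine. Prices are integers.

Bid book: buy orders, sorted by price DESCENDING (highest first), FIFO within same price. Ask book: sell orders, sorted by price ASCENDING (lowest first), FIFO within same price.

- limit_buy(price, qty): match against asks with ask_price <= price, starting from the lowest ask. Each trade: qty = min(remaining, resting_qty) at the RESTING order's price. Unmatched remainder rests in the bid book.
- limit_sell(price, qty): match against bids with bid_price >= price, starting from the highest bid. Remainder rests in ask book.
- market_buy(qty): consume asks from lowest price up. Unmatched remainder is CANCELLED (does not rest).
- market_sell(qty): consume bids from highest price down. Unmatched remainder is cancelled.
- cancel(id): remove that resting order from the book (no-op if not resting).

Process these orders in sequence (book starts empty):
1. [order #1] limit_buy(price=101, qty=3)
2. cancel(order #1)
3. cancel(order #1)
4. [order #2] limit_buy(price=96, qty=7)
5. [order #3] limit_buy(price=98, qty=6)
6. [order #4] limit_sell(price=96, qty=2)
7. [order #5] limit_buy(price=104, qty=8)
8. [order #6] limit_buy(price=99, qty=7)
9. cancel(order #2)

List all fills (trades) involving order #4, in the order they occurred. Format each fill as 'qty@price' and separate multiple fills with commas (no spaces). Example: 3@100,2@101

After op 1 [order #1] limit_buy(price=101, qty=3): fills=none; bids=[#1:3@101] asks=[-]
After op 2 cancel(order #1): fills=none; bids=[-] asks=[-]
After op 3 cancel(order #1): fills=none; bids=[-] asks=[-]
After op 4 [order #2] limit_buy(price=96, qty=7): fills=none; bids=[#2:7@96] asks=[-]
After op 5 [order #3] limit_buy(price=98, qty=6): fills=none; bids=[#3:6@98 #2:7@96] asks=[-]
After op 6 [order #4] limit_sell(price=96, qty=2): fills=#3x#4:2@98; bids=[#3:4@98 #2:7@96] asks=[-]
After op 7 [order #5] limit_buy(price=104, qty=8): fills=none; bids=[#5:8@104 #3:4@98 #2:7@96] asks=[-]
After op 8 [order #6] limit_buy(price=99, qty=7): fills=none; bids=[#5:8@104 #6:7@99 #3:4@98 #2:7@96] asks=[-]
After op 9 cancel(order #2): fills=none; bids=[#5:8@104 #6:7@99 #3:4@98] asks=[-]

Answer: 2@98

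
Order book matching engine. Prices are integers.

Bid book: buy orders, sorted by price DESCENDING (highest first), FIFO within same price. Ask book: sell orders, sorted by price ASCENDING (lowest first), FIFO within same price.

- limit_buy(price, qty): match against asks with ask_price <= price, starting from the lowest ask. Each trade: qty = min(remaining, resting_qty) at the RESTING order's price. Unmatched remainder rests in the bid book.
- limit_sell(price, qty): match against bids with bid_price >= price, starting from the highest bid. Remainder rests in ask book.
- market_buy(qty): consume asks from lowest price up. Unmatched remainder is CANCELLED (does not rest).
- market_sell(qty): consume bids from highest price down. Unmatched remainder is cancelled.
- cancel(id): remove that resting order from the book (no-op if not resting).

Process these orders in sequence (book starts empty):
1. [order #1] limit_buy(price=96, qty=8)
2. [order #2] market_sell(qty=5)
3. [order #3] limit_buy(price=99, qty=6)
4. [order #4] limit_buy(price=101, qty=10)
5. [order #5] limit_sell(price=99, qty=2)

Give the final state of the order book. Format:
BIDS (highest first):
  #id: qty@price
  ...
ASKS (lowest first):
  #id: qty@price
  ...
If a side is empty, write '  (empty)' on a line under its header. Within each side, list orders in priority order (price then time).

Answer: BIDS (highest first):
  #4: 8@101
  #3: 6@99
  #1: 3@96
ASKS (lowest first):
  (empty)

Derivation:
After op 1 [order #1] limit_buy(price=96, qty=8): fills=none; bids=[#1:8@96] asks=[-]
After op 2 [order #2] market_sell(qty=5): fills=#1x#2:5@96; bids=[#1:3@96] asks=[-]
After op 3 [order #3] limit_buy(price=99, qty=6): fills=none; bids=[#3:6@99 #1:3@96] asks=[-]
After op 4 [order #4] limit_buy(price=101, qty=10): fills=none; bids=[#4:10@101 #3:6@99 #1:3@96] asks=[-]
After op 5 [order #5] limit_sell(price=99, qty=2): fills=#4x#5:2@101; bids=[#4:8@101 #3:6@99 #1:3@96] asks=[-]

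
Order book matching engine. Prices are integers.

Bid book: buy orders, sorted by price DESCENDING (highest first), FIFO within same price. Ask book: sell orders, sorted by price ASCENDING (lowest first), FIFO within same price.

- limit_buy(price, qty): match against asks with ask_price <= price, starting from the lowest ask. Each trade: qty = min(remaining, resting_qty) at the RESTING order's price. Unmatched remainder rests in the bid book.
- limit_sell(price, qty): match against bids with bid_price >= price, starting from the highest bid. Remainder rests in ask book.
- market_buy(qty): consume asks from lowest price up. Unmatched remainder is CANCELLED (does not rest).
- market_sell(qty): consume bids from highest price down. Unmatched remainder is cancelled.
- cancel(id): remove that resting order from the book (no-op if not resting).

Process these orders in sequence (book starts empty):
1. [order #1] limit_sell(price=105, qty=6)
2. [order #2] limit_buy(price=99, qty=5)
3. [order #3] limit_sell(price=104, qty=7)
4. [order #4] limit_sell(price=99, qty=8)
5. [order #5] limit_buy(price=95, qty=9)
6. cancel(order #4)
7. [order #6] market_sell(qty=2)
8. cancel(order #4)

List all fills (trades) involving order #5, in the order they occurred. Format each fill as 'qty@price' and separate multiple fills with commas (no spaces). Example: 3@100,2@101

After op 1 [order #1] limit_sell(price=105, qty=6): fills=none; bids=[-] asks=[#1:6@105]
After op 2 [order #2] limit_buy(price=99, qty=5): fills=none; bids=[#2:5@99] asks=[#1:6@105]
After op 3 [order #3] limit_sell(price=104, qty=7): fills=none; bids=[#2:5@99] asks=[#3:7@104 #1:6@105]
After op 4 [order #4] limit_sell(price=99, qty=8): fills=#2x#4:5@99; bids=[-] asks=[#4:3@99 #3:7@104 #1:6@105]
After op 5 [order #5] limit_buy(price=95, qty=9): fills=none; bids=[#5:9@95] asks=[#4:3@99 #3:7@104 #1:6@105]
After op 6 cancel(order #4): fills=none; bids=[#5:9@95] asks=[#3:7@104 #1:6@105]
After op 7 [order #6] market_sell(qty=2): fills=#5x#6:2@95; bids=[#5:7@95] asks=[#3:7@104 #1:6@105]
After op 8 cancel(order #4): fills=none; bids=[#5:7@95] asks=[#3:7@104 #1:6@105]

Answer: 2@95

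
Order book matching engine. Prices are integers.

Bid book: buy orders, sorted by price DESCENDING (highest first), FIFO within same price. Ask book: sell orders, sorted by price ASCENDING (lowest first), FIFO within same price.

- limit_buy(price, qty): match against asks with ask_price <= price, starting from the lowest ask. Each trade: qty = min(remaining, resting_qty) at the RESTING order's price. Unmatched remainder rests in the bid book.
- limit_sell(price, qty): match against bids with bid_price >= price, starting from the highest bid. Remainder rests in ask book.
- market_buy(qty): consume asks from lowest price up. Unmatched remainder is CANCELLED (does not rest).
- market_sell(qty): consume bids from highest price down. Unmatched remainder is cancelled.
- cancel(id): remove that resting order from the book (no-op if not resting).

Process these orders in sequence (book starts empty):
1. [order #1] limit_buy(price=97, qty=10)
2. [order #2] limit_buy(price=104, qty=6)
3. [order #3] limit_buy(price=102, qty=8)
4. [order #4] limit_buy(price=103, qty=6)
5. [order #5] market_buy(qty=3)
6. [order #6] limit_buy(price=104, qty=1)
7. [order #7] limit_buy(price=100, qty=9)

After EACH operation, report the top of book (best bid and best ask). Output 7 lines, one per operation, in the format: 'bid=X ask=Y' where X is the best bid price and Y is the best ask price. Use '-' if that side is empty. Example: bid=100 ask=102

Answer: bid=97 ask=-
bid=104 ask=-
bid=104 ask=-
bid=104 ask=-
bid=104 ask=-
bid=104 ask=-
bid=104 ask=-

Derivation:
After op 1 [order #1] limit_buy(price=97, qty=10): fills=none; bids=[#1:10@97] asks=[-]
After op 2 [order #2] limit_buy(price=104, qty=6): fills=none; bids=[#2:6@104 #1:10@97] asks=[-]
After op 3 [order #3] limit_buy(price=102, qty=8): fills=none; bids=[#2:6@104 #3:8@102 #1:10@97] asks=[-]
After op 4 [order #4] limit_buy(price=103, qty=6): fills=none; bids=[#2:6@104 #4:6@103 #3:8@102 #1:10@97] asks=[-]
After op 5 [order #5] market_buy(qty=3): fills=none; bids=[#2:6@104 #4:6@103 #3:8@102 #1:10@97] asks=[-]
After op 6 [order #6] limit_buy(price=104, qty=1): fills=none; bids=[#2:6@104 #6:1@104 #4:6@103 #3:8@102 #1:10@97] asks=[-]
After op 7 [order #7] limit_buy(price=100, qty=9): fills=none; bids=[#2:6@104 #6:1@104 #4:6@103 #3:8@102 #7:9@100 #1:10@97] asks=[-]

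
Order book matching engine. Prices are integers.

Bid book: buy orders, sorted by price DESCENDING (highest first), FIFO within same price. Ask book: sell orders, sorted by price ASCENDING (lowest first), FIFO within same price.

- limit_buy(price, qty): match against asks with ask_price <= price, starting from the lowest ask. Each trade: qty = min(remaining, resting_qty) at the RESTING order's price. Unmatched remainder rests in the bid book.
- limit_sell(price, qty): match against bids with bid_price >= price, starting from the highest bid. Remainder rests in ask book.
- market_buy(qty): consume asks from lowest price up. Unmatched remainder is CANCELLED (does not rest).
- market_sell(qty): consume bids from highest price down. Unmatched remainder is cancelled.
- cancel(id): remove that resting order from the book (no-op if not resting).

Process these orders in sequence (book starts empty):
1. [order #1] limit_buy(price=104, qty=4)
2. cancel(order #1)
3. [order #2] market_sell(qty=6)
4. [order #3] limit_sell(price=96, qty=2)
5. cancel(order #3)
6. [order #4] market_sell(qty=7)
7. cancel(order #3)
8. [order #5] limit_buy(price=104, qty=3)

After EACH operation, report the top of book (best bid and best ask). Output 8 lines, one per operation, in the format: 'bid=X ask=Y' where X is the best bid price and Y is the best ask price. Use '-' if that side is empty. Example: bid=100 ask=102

Answer: bid=104 ask=-
bid=- ask=-
bid=- ask=-
bid=- ask=96
bid=- ask=-
bid=- ask=-
bid=- ask=-
bid=104 ask=-

Derivation:
After op 1 [order #1] limit_buy(price=104, qty=4): fills=none; bids=[#1:4@104] asks=[-]
After op 2 cancel(order #1): fills=none; bids=[-] asks=[-]
After op 3 [order #2] market_sell(qty=6): fills=none; bids=[-] asks=[-]
After op 4 [order #3] limit_sell(price=96, qty=2): fills=none; bids=[-] asks=[#3:2@96]
After op 5 cancel(order #3): fills=none; bids=[-] asks=[-]
After op 6 [order #4] market_sell(qty=7): fills=none; bids=[-] asks=[-]
After op 7 cancel(order #3): fills=none; bids=[-] asks=[-]
After op 8 [order #5] limit_buy(price=104, qty=3): fills=none; bids=[#5:3@104] asks=[-]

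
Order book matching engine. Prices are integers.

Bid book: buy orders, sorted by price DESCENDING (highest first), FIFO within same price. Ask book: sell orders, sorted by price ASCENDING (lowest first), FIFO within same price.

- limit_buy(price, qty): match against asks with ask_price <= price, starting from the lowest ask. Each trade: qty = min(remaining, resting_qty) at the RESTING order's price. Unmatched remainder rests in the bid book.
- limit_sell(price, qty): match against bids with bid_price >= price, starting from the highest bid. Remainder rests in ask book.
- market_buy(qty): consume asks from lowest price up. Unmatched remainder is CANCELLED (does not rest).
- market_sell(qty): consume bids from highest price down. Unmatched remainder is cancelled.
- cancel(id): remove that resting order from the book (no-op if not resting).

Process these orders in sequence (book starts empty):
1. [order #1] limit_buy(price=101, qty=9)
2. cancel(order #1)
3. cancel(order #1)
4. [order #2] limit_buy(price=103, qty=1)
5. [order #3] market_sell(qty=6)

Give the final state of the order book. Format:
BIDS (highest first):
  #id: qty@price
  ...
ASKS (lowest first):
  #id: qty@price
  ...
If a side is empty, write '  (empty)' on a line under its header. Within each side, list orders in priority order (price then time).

After op 1 [order #1] limit_buy(price=101, qty=9): fills=none; bids=[#1:9@101] asks=[-]
After op 2 cancel(order #1): fills=none; bids=[-] asks=[-]
After op 3 cancel(order #1): fills=none; bids=[-] asks=[-]
After op 4 [order #2] limit_buy(price=103, qty=1): fills=none; bids=[#2:1@103] asks=[-]
After op 5 [order #3] market_sell(qty=6): fills=#2x#3:1@103; bids=[-] asks=[-]

Answer: BIDS (highest first):
  (empty)
ASKS (lowest first):
  (empty)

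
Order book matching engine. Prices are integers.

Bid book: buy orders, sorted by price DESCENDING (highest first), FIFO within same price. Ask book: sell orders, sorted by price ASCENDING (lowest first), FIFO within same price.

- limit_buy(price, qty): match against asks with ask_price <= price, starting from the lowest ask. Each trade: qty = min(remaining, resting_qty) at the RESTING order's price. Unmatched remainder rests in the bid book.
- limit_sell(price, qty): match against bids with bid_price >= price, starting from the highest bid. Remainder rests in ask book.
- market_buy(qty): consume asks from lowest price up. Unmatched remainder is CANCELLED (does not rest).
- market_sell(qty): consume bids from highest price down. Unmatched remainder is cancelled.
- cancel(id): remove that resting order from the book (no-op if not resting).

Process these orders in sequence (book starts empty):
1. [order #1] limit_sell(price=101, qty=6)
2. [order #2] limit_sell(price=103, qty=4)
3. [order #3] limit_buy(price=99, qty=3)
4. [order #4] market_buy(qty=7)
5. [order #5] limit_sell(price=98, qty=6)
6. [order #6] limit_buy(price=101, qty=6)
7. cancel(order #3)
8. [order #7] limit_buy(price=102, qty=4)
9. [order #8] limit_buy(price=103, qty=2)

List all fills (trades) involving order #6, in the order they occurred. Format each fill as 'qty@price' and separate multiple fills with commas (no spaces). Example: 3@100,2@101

Answer: 3@98

Derivation:
After op 1 [order #1] limit_sell(price=101, qty=6): fills=none; bids=[-] asks=[#1:6@101]
After op 2 [order #2] limit_sell(price=103, qty=4): fills=none; bids=[-] asks=[#1:6@101 #2:4@103]
After op 3 [order #3] limit_buy(price=99, qty=3): fills=none; bids=[#3:3@99] asks=[#1:6@101 #2:4@103]
After op 4 [order #4] market_buy(qty=7): fills=#4x#1:6@101 #4x#2:1@103; bids=[#3:3@99] asks=[#2:3@103]
After op 5 [order #5] limit_sell(price=98, qty=6): fills=#3x#5:3@99; bids=[-] asks=[#5:3@98 #2:3@103]
After op 6 [order #6] limit_buy(price=101, qty=6): fills=#6x#5:3@98; bids=[#6:3@101] asks=[#2:3@103]
After op 7 cancel(order #3): fills=none; bids=[#6:3@101] asks=[#2:3@103]
After op 8 [order #7] limit_buy(price=102, qty=4): fills=none; bids=[#7:4@102 #6:3@101] asks=[#2:3@103]
After op 9 [order #8] limit_buy(price=103, qty=2): fills=#8x#2:2@103; bids=[#7:4@102 #6:3@101] asks=[#2:1@103]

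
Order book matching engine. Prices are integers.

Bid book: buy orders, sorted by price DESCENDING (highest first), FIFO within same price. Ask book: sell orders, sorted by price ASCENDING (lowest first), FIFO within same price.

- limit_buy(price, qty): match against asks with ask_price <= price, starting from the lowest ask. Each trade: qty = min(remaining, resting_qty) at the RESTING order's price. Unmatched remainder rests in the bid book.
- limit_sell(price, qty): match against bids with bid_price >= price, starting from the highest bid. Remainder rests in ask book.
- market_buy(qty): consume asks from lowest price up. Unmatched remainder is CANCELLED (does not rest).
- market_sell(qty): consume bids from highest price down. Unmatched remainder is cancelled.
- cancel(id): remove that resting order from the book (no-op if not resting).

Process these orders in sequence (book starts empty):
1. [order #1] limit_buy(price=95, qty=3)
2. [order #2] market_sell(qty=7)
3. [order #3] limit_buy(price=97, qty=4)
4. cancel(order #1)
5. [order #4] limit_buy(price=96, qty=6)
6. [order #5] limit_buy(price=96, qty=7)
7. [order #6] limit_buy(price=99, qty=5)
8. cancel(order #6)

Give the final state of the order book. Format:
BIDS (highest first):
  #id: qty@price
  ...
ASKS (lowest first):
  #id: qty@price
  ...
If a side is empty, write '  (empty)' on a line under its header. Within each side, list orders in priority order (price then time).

After op 1 [order #1] limit_buy(price=95, qty=3): fills=none; bids=[#1:3@95] asks=[-]
After op 2 [order #2] market_sell(qty=7): fills=#1x#2:3@95; bids=[-] asks=[-]
After op 3 [order #3] limit_buy(price=97, qty=4): fills=none; bids=[#3:4@97] asks=[-]
After op 4 cancel(order #1): fills=none; bids=[#3:4@97] asks=[-]
After op 5 [order #4] limit_buy(price=96, qty=6): fills=none; bids=[#3:4@97 #4:6@96] asks=[-]
After op 6 [order #5] limit_buy(price=96, qty=7): fills=none; bids=[#3:4@97 #4:6@96 #5:7@96] asks=[-]
After op 7 [order #6] limit_buy(price=99, qty=5): fills=none; bids=[#6:5@99 #3:4@97 #4:6@96 #5:7@96] asks=[-]
After op 8 cancel(order #6): fills=none; bids=[#3:4@97 #4:6@96 #5:7@96] asks=[-]

Answer: BIDS (highest first):
  #3: 4@97
  #4: 6@96
  #5: 7@96
ASKS (lowest first):
  (empty)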